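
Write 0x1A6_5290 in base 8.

0o151451220

Expand each hex digit to 4 bits: 1=0001 A=1010 6=0110 5=0101 2=0010 9=1001 0=0000.
Group the bits in threes: 001 101 001 100 101 001 010 010 000 → 151451220.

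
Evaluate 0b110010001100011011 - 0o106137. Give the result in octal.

0o513274

0b110010001100011011 = 0o621433 in octal.
Subtract column by column in base 8:
  3-7 → 4 (borrow)
  3-3-1 → 7 (borrow)
  4-1-1 → 2
  1-6 → 3 (borrow)
  2-0-1 → 1
  6-1 → 5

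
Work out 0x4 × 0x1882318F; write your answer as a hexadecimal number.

0x6208C63C

Multiply each base-16 digit by 4, carrying:
  F×4 = 60 → write C carry 3
  8×4+3 = 35 → write 3 carry 2
  1×4+2 = 6 → write 6
  3×4 = 12 → write C
  2×4 = 8 → write 8
  8×4 = 32 → write 0 carry 2
  8×4+2 = 34 → write 2 carry 2
  1×4+2 = 6 → write 6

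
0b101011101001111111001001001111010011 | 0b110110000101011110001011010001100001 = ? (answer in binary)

0b111111101101111111001011011111110011

OR bit by bit (1 where either bit is 1):
  101011101001111111001001001111010011
| 110110000101011110001011010001100001
= 111111101101111111001011011111110011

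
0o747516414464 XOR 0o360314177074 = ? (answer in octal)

XOR each oct digit independently (no carries):
  7^3=4, 4^6=2, 7^0=7, 5^3=6, 1^1=0, 6^4=2, 4^1=5, 1^7=6, 4^7=3, 4^0=4, 6^7=1, 4^4=0

0o427602563410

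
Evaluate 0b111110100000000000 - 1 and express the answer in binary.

The trailing 11 digits are 0, so subtracting 1 borrows through: they become 1 and the next digit up decrements.

0b111110011111111111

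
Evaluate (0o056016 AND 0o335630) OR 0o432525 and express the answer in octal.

0o436535

0o056016 AND 0o335630 = 0o014010.
Then OR with 0o432525.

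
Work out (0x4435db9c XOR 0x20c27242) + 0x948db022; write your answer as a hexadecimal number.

0xf9855a00

First 0x4435db9c XOR 0x20c27242 = 0x64f7a9de.
Add column by column in base 16, right to left:
  e+2 = 0 carry 1
  d+2+1 = 0 carry 1
  9+0+1 = a
  a+b = 5 carry 1
  7+d+1 = 5 carry 1
  f+8+1 = 8 carry 1
  4+4+1 = 9
  6+9 = f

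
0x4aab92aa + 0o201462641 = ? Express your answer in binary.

0b1001100101100011111100001001011

0x4aab92aa = 0b1001010101010111001001010101010 in binary.
0o201462641 = 0b10000001100110010110100001 in binary.
Add column by column in base 2, right to left:
  0+1 = 1
  1+0 = 1
  0+0 = 0
  1+0 = 1
  0+0 = 0
  1+1 = 0 carry 1
  0+0+1 = 1
  1+1 = 0 carry 1
  0+1+1 = 0 carry 1
  1+0+1 = 0 carry 1
  0+1+1 = 0 carry 1
  0+0+1 = 1
  1+0 = 1
  0+1 = 1
  0+1 = 1
  1+0 = 1
  1+0 = 1
  1+1 = 0 carry 1
  0+1+1 = 0 carry 1
  1+0+1 = 0 carry 1
  0+0+1 = 1
  1+0 = 1
  0+0 = 0
  1+0 = 1
  0+0 = 0
  1+1 = 0 carry 1
  0+0+1 = 1
  1+0 = 1
  0+0 = 0
  0+0 = 0
  1+0 = 1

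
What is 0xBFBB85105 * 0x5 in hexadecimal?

0x3BEA999519

Multiply each base-16 digit by 5, carrying:
  5×5 = 25 → write 9 carry 1
  0×5+1 = 1 → write 1
  1×5 = 5 → write 5
  5×5 = 25 → write 9 carry 1
  8×5+1 = 41 → write 9 carry 2
  B×5+2 = 57 → write 9 carry 3
  B×5+3 = 58 → write A carry 3
  F×5+3 = 78 → write E carry 4
  B×5+4 = 59 → write B carry 3
  remaining carry: 3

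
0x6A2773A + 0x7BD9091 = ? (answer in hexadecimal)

0xE6007CB

Add column by column in base 16, right to left:
  A+1 = B
  3+9 = C
  7+0 = 7
  7+9 = 0 carry 1
  2+D+1 = 0 carry 1
  A+B+1 = 6 carry 1
  6+7+1 = E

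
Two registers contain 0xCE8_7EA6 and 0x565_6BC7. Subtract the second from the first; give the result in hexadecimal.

0x78312DF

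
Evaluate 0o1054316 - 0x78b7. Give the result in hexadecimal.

0x3e017

0o1054316 = 0x458ce in hexadecimal.
Subtract column by column in base 16:
  e-7 → 7
  c-b → 1
  8-8 → 0
  5-7 → e (borrow)
  4-0-1 → 3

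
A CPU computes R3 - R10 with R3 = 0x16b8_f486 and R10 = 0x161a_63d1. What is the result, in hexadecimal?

0x9e90b5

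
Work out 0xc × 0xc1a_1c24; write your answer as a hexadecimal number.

0x913951b0

Multiply each base-16 digit by 12, carrying:
  4×12 = 48 → write 0 carry 3
  2×12+3 = 27 → write b carry 1
  c×12+1 = 145 → write 1 carry 9
  1×12+9 = 21 → write 5 carry 1
  a×12+1 = 121 → write 9 carry 7
  1×12+7 = 19 → write 3 carry 1
  c×12+1 = 145 → write 1 carry 9
  remaining carry: 9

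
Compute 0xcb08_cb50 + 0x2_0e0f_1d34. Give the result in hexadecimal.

0x2d917e884

Add column by column in base 16, right to left:
  0+4 = 4
  5+3 = 8
  b+d = 8 carry 1
  c+1+1 = e
  8+f = 7 carry 1
  0+0+1 = 1
  b+e = 9 carry 1
  c+0+1 = d
  0+2 = 2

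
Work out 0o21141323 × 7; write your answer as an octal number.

0o170251705

Multiply each base-8 digit by 7, carrying:
  3×7 = 21 → write 5 carry 2
  2×7+2 = 16 → write 0 carry 2
  3×7+2 = 23 → write 7 carry 2
  1×7+2 = 9 → write 1 carry 1
  4×7+1 = 29 → write 5 carry 3
  1×7+3 = 10 → write 2 carry 1
  1×7+1 = 8 → write 0 carry 1
  2×7+1 = 15 → write 7 carry 1
  remaining carry: 1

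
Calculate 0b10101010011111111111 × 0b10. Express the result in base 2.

Multiply each base-2 digit by 2, carrying:
  1×2 = 2 → write 0 carry 1
  1×2+1 = 3 → write 1 carry 1
  1×2+1 = 3 → write 1 carry 1
  1×2+1 = 3 → write 1 carry 1
  1×2+1 = 3 → write 1 carry 1
  1×2+1 = 3 → write 1 carry 1
  1×2+1 = 3 → write 1 carry 1
  1×2+1 = 3 → write 1 carry 1
  1×2+1 = 3 → write 1 carry 1
  1×2+1 = 3 → write 1 carry 1
  1×2+1 = 3 → write 1 carry 1
  0×2+1 = 1 → write 1
  0×2 = 0 → write 0
  1×2 = 2 → write 0 carry 1
  0×2+1 = 1 → write 1
  1×2 = 2 → write 0 carry 1
  0×2+1 = 1 → write 1
  1×2 = 2 → write 0 carry 1
  0×2+1 = 1 → write 1
  1×2 = 2 → write 0 carry 1
  remaining carry: 1

0b101010100111111111110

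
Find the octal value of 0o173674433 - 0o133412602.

Subtract column by column in base 8:
  3-2 → 1
  3-0 → 3
  4-6 → 6 (borrow)
  4-2-1 → 1
  7-1 → 6
  6-4 → 2
  3-3 → 0
  7-3 → 4
  1-1 → 0

0o40261631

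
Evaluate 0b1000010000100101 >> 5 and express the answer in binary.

Right shift by 5: drop the 5 least-significant bits.

0b10000100001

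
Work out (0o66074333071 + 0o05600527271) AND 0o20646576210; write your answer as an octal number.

0o20644062200

Add column by column in base 8, right to left:
  1+1 = 2
  7+7 = 6 carry 1
  0+2+1 = 3
  3+7 = 2 carry 1
  3+2+1 = 6
  3+5 = 0 carry 1
  4+0+1 = 5
  7+0 = 7
  0+6 = 6
  6+5 = 3 carry 1
  6+0+1 = 7
Sum = 0o73675062362; now AND with 0o20646576210:
  7&2=2, 3&0=0, 6&6=6, 7&4=4, 5&6=4, 0&5=0, 6&7=6, 2&6=2, 3&2=2, 6&1=0, 2&0=0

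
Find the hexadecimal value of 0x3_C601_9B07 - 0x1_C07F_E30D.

Subtract column by column in base 16:
  7-D → A (borrow)
  0-0-1 → F (borrow)
  B-3-1 → 7
  9-E → B (borrow)
  1-F-1 → 1 (borrow)
  0-7-1 → 8 (borrow)
  6-0-1 → 5
  C-C → 0
  3-1 → 2

0x20581B7FA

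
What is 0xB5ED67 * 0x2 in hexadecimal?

0x16BDACE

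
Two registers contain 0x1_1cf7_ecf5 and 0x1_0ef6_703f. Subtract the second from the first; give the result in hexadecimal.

Subtract column by column in base 16:
  5-f → 6 (borrow)
  f-3-1 → b
  c-0 → c
  e-7 → 7
  7-6 → 1
  f-f → 0
  c-e → e (borrow)
  1-0-1 → 0
  1-1 → 0

0xe017cb6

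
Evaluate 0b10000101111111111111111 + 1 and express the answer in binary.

0b10000110000000000000000

The trailing 16 digits are 1 (max in base 2), so adding 1 cascades: they roll to 0 and the next digit up increments.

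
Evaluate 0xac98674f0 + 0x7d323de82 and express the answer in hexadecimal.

Add column by column in base 16, right to left:
  0+2 = 2
  f+8 = 7 carry 1
  4+e+1 = 3 carry 1
  7+d+1 = 5 carry 1
  6+3+1 = a
  8+2 = a
  9+3 = c
  c+d = 9 carry 1
  a+7+1 = 2 carry 1
  final carry 1

0x129caa5372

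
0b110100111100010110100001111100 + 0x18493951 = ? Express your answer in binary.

0b1001101001110101010000111001101

0x18493951 = 0b11000010010010011100101010001 in binary.
Add column by column in base 2, right to left:
  0+1 = 1
  0+0 = 0
  1+0 = 1
  1+0 = 1
  1+1 = 0 carry 1
  1+0+1 = 0 carry 1
  1+1+1 = 1 carry 1
  0+0+1 = 1
  0+1 = 1
  0+0 = 0
  0+0 = 0
  1+1 = 0 carry 1
  0+1+1 = 0 carry 1
  1+1+1 = 1 carry 1
  1+0+1 = 0 carry 1
  0+0+1 = 1
  1+1 = 0 carry 1
  0+0+1 = 1
  0+0 = 0
  0+1 = 1
  1+0 = 1
  1+0 = 1
  1+1 = 0 carry 1
  1+0+1 = 0 carry 1
  0+0+1 = 1
  0+0 = 0
  1+0 = 1
  0+1 = 1
  1+1 = 0 carry 1
  1+0+1 = 0 carry 1
  final carry 1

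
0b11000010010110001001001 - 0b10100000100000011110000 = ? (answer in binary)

Subtract column by column in base 2:
  1-0 → 1
  0-0 → 0
  0-0 → 0
  1-0 → 1
  0-1 → 1 (borrow)
  0-1-1 → 0 (borrow)
  1-1-1 → 1 (borrow)
  0-1-1 → 0 (borrow)
  0-0-1 → 1 (borrow)
  0-0-1 → 1 (borrow)
  1-0-1 → 0
  1-0 → 1
  0-0 → 0
  1-0 → 1
  0-1 → 1 (borrow)
  0-0-1 → 1 (borrow)
  1-0-1 → 0
  0-0 → 0
  0-0 → 0
  0-0 → 0
  0-1 → 1 (borrow)
  1-0-1 → 0
  1-1 → 0

0b100001110101101011001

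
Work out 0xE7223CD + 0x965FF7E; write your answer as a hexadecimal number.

0x17D8234B

Add column by column in base 16, right to left:
  D+E = B carry 1
  C+7+1 = 4 carry 1
  3+F+1 = 3 carry 1
  2+F+1 = 2 carry 1
  2+5+1 = 8
  7+6 = D
  E+9 = 7 carry 1
  final carry 1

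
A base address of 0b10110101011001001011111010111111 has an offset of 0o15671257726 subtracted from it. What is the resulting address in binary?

0o15671257726 = 0b1101110111001010101111111010110 in binary.
Subtract column by column in base 2:
  1-0 → 1
  1-1 → 0
  1-1 → 0
  1-0 → 1
  1-1 → 0
  1-0 → 1
  0-1 → 1 (borrow)
  1-1-1 → 1 (borrow)
  0-1-1 → 0 (borrow)
  1-1-1 → 1 (borrow)
  1-1-1 → 1 (borrow)
  1-1-1 → 1 (borrow)
  1-1-1 → 1 (borrow)
  1-0-1 → 0
  0-1 → 1 (borrow)
  1-0-1 → 0
  0-1 → 1 (borrow)
  0-0-1 → 1 (borrow)
  1-1-1 → 1 (borrow)
  0-0-1 → 1 (borrow)
  0-0-1 → 1 (borrow)
  1-1-1 → 1 (borrow)
  1-1-1 → 1 (borrow)
  0-1-1 → 0 (borrow)
  1-0-1 → 0
  0-1 → 1 (borrow)
  1-1-1 → 1 (borrow)
  0-1-1 → 0 (borrow)
  1-0-1 → 0
  1-1 → 0
  0-1 → 1 (borrow)
  1-0-1 → 0

0b1000110011111110101111011101001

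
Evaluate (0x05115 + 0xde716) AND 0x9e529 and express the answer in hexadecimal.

Add column by column in base 16, right to left:
  5+6 = b
  1+1 = 2
  1+7 = 8
  5+e = 3 carry 1
  0+d+1 = e
Sum = 0xe382b; now AND with 0x9e529:
  e&9=8, 3&e=2, 8&5=0, 2&2=2, b&9=9

0x82029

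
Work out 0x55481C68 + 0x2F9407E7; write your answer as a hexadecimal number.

0x84DC244F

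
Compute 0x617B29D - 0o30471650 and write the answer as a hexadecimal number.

0x5B53EF5

0o30471650 = 0x6273A8 in hexadecimal.
Subtract column by column in base 16:
  D-8 → 5
  9-A → F (borrow)
  2-3-1 → E (borrow)
  B-7-1 → 3
  7-2 → 5
  1-6 → B (borrow)
  6-0-1 → 5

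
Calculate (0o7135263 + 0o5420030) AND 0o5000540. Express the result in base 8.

Add column by column in base 8, right to left:
  3+0 = 3
  6+3 = 1 carry 1
  2+0+1 = 3
  5+0 = 5
  3+2 = 5
  1+4 = 5
  7+5 = 4 carry 1
  final carry 1
Sum = 0o14555313; now AND with 0o5000540:
  1&0=0, 4&5=4, 5&0=0, 5&0=0, 5&0=0, 3&5=1, 1&4=0, 3&0=0

0o4000100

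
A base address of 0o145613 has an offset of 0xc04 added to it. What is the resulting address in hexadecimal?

0xd78f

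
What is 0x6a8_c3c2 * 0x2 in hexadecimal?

0xd518784

Multiply each base-16 digit by 2, carrying:
  2×2 = 4 → write 4
  c×2 = 24 → write 8 carry 1
  3×2+1 = 7 → write 7
  c×2 = 24 → write 8 carry 1
  8×2+1 = 17 → write 1 carry 1
  a×2+1 = 21 → write 5 carry 1
  6×2+1 = 13 → write d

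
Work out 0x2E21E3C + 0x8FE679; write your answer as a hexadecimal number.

0x37204B5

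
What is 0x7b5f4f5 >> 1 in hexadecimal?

0x3dafa7a

1 bits is not a whole number of base-16 digits; in binary: 111101101011111010011110101 >> 1 = 11110110101111101001111010.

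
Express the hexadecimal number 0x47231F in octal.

0o21621437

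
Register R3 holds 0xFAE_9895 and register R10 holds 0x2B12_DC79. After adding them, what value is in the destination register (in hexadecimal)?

0x3AC1750E

Add column by column in base 16, right to left:
  5+9 = E
  9+7 = 0 carry 1
  8+C+1 = 5 carry 1
  9+D+1 = 7 carry 1
  E+2+1 = 1 carry 1
  A+1+1 = C
  F+B = A carry 1
  0+2+1 = 3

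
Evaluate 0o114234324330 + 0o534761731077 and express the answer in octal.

Add column by column in base 8, right to left:
  0+7 = 7
  3+7 = 2 carry 1
  3+0+1 = 4
  4+1 = 5
  2+3 = 5
  3+7 = 2 carry 1
  4+1+1 = 6
  3+6 = 1 carry 1
  2+7+1 = 2 carry 1
  4+4+1 = 1 carry 1
  1+3+1 = 5
  1+5 = 6

0o651216255427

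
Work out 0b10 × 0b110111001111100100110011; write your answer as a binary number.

0b1101110011111001001100110

Multiply each base-2 digit by 2, carrying:
  1×2 = 2 → write 0 carry 1
  1×2+1 = 3 → write 1 carry 1
  0×2+1 = 1 → write 1
  0×2 = 0 → write 0
  1×2 = 2 → write 0 carry 1
  1×2+1 = 3 → write 1 carry 1
  0×2+1 = 1 → write 1
  0×2 = 0 → write 0
  1×2 = 2 → write 0 carry 1
  0×2+1 = 1 → write 1
  0×2 = 0 → write 0
  1×2 = 2 → write 0 carry 1
  1×2+1 = 3 → write 1 carry 1
  1×2+1 = 3 → write 1 carry 1
  1×2+1 = 3 → write 1 carry 1
  1×2+1 = 3 → write 1 carry 1
  0×2+1 = 1 → write 1
  0×2 = 0 → write 0
  1×2 = 2 → write 0 carry 1
  1×2+1 = 3 → write 1 carry 1
  1×2+1 = 3 → write 1 carry 1
  0×2+1 = 1 → write 1
  1×2 = 2 → write 0 carry 1
  1×2+1 = 3 → write 1 carry 1
  remaining carry: 1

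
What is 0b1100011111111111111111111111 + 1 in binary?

The trailing 23 digits are 1 (max in base 2), so adding 1 cascades: they roll to 0 and the next digit up increments.

0b1100100000000000000000000000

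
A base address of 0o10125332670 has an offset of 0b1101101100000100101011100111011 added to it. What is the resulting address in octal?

0b1101101100000100101011100111011 = 0o15540453473 in octal.
Add column by column in base 8, right to left:
  0+3 = 3
  7+7 = 6 carry 1
  6+4+1 = 3 carry 1
  2+3+1 = 6
  3+5 = 0 carry 1
  3+4+1 = 0 carry 1
  5+0+1 = 6
  2+4 = 6
  1+5 = 6
  0+5 = 5
  1+1 = 2

0o25666006363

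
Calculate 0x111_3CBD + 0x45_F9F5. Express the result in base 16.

0x15736B2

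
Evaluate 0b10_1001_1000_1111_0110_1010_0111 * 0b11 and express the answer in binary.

Multiply each base-2 digit by 3, carrying:
  1×3 = 3 → write 1 carry 1
  1×3+1 = 4 → write 0 carry 2
  1×3+2 = 5 → write 1 carry 2
  0×3+2 = 2 → write 0 carry 1
  0×3+1 = 1 → write 1
  1×3 = 3 → write 1 carry 1
  0×3+1 = 1 → write 1
  1×3 = 3 → write 1 carry 1
  0×3+1 = 1 → write 1
  1×3 = 3 → write 1 carry 1
  1×3+1 = 4 → write 0 carry 2
  0×3+2 = 2 → write 0 carry 1
  1×3+1 = 4 → write 0 carry 2
  1×3+2 = 5 → write 1 carry 2
  1×3+2 = 5 → write 1 carry 2
  1×3+2 = 5 → write 1 carry 2
  0×3+2 = 2 → write 0 carry 1
  0×3+1 = 1 → write 1
  0×3 = 0 → write 0
  1×3 = 3 → write 1 carry 1
  1×3+1 = 4 → write 0 carry 2
  0×3+2 = 2 → write 0 carry 1
  0×3+1 = 1 → write 1
  1×3 = 3 → write 1 carry 1
  0×3+1 = 1 → write 1
  1×3 = 3 → write 1 carry 1
  remaining carry: 1

0b111110010101110001111110101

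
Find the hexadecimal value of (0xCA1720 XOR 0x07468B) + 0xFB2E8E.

0x1C88039

First 0xCA1720 XOR 0x07468B = 0xCD51AB.
Add column by column in base 16, right to left:
  B+E = 9 carry 1
  A+8+1 = 3 carry 1
  1+E+1 = 0 carry 1
  5+2+1 = 8
  D+B = 8 carry 1
  C+F+1 = C carry 1
  final carry 1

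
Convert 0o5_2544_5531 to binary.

Each octal digit is 3 bits: 5=101 2=010 5=101 4=100 4=100 5=101 5=101 3=011 1=001.

0b101010101100100101101011001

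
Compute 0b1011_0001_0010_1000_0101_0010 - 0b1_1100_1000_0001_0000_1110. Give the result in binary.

0b100101001010011101000100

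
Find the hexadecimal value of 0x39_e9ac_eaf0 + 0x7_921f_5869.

0x417bcc4359

Add column by column in base 16, right to left:
  0+9 = 9
  f+6 = 5 carry 1
  a+8+1 = 3 carry 1
  e+5+1 = 4 carry 1
  c+f+1 = c carry 1
  a+1+1 = c
  9+2 = b
  e+9 = 7 carry 1
  9+7+1 = 1 carry 1
  3+0+1 = 4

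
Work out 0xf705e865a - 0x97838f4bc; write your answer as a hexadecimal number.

0x5f825919e

Subtract column by column in base 16:
  a-c → e (borrow)
  5-b-1 → 9 (borrow)
  6-4-1 → 1
  8-f → 9 (borrow)
  e-8-1 → 5
  5-3 → 2
  0-8 → 8 (borrow)
  7-7-1 → f (borrow)
  f-9-1 → 5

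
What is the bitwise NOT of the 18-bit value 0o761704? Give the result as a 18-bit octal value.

Each oct digit d becomes 7−d:
  7→0, 6→1, 1→6, 7→0, 0→7, 4→3

0o016073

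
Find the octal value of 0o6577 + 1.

The trailing 2 digits are 7 (max in base 8), so adding 1 cascades: they roll to 0 and the next digit up increments.

0o6600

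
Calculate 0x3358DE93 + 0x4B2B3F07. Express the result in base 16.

0x7E841D9A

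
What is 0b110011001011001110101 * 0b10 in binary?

0b1100110010110011101010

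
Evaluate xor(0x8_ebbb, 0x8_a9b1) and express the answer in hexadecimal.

0x0420a

XOR each hex digit independently (no carries):
  8^8=0, e^a=4, b^9=2, b^b=0, b^1=a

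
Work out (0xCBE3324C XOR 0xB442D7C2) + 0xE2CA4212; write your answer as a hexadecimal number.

First 0xCBE3324C XOR 0xB442D7C2 = 0x7FA1E58E.
Add column by column in base 16, right to left:
  E+2 = 0 carry 1
  8+1+1 = A
  5+2 = 7
  E+4 = 2 carry 1
  1+A+1 = C
  A+C = 6 carry 1
  F+2+1 = 2 carry 1
  7+E+1 = 6 carry 1
  final carry 1

0x1626C27A0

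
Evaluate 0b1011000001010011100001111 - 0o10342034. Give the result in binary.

0b1001111101110001011110011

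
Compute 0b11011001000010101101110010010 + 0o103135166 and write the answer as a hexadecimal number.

0x1C2E1608

0b11011001000010101101110010010 = 0x1B215B92 in hexadecimal.
0o103135166 = 0x10CBA76 in hexadecimal.
Add column by column in base 16, right to left:
  2+6 = 8
  9+7 = 0 carry 1
  B+A+1 = 6 carry 1
  5+B+1 = 1 carry 1
  1+C+1 = E
  2+0 = 2
  B+1 = C
  1+0 = 1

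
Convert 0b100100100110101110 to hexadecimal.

0x249AE

Group the bits into nibbles: 0010 0100 1001 1010 1110 → 249AE.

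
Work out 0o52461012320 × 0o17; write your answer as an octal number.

Multiply each base-8 digit by 15, carrying:
  0×15 = 0 → write 0
  2×15 = 30 → write 6 carry 3
  3×15+3 = 48 → write 0 carry 6
  2×15+6 = 36 → write 4 carry 4
  1×15+4 = 19 → write 3 carry 2
  0×15+2 = 2 → write 2
  1×15 = 15 → write 7 carry 1
  6×15+1 = 91 → write 3 carry 11
  4×15+11 = 71 → write 7 carry 8
  2×15+8 = 38 → write 6 carry 4
  5×15+4 = 79 → write 7 carry 9
  remaining carry: 11

0o1176737234060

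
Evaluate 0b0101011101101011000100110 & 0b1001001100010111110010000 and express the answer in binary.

0b0001001100000011000000000

AND bit by bit (1 only where both bits are 1):
  0101011101101011000100110
& 1001001100010111110010000
= 0001001100000011000000000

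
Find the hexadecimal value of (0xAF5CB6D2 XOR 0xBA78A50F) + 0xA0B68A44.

First 0xAF5CB6D2 XOR 0xBA78A50F = 0x152413DD.
Add column by column in base 16, right to left:
  D+4 = 1 carry 1
  D+4+1 = 2 carry 1
  3+A+1 = E
  1+8 = 9
  4+6 = A
  2+B = D
  5+0 = 5
  1+A = B

0xB5DA9E21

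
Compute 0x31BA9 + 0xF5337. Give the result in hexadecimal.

0x126EE0

Add column by column in base 16, right to left:
  9+7 = 0 carry 1
  A+3+1 = E
  B+3 = E
  1+5 = 6
  3+F = 2 carry 1
  final carry 1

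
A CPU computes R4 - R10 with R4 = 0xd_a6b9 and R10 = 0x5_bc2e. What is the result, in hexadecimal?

Subtract column by column in base 16:
  9-e → b (borrow)
  b-2-1 → 8
  6-c → a (borrow)
  a-b-1 → e (borrow)
  d-5-1 → 7

0x7ea8b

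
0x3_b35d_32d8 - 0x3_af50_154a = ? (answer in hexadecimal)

0x40d1d8e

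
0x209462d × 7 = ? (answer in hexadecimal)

Multiply each base-16 digit by 7, carrying:
  d×7 = 91 → write b carry 5
  2×7+5 = 19 → write 3 carry 1
  6×7+1 = 43 → write b carry 2
  4×7+2 = 30 → write e carry 1
  9×7+1 = 64 → write 0 carry 4
  0×7+4 = 4 → write 4
  2×7 = 14 → write e

0xe40eb3b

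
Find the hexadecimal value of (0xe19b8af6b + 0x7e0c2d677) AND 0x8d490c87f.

Add column by column in base 16, right to left:
  b+7 = 2 carry 1
  6+7+1 = e
  f+6 = 5 carry 1
  a+d+1 = 8 carry 1
  8+2+1 = b
  b+c = 7 carry 1
  9+0+1 = a
  1+e = f
  e+7 = 5 carry 1
  final carry 1
Sum = 0x15fa7b85e2; now AND with 0x8d490c87f:
  1&0=0, 5&8=0, f&d=d, a&4=0, 7&9=1, b&0=0, 8&c=8, 5&8=0, e&7=6, 2&f=2

0xd0108062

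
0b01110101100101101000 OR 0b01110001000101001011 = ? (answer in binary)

0b01110101100101101011

OR bit by bit (1 where either bit is 1):
  01110101100101101000
| 01110001000101001011
= 01110101100101101011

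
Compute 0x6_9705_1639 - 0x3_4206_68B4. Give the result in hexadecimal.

0x354FEAD85

Subtract column by column in base 16:
  9-4 → 5
  3-B → 8 (borrow)
  6-8-1 → D (borrow)
  1-6-1 → A (borrow)
  5-6-1 → E (borrow)
  0-0-1 → F (borrow)
  7-2-1 → 4
  9-4 → 5
  6-3 → 3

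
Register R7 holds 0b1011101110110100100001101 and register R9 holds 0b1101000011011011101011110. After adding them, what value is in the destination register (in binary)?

Add column by column in base 2, right to left:
  1+0 = 1
  0+1 = 1
  1+1 = 0 carry 1
  1+1+1 = 1 carry 1
  0+1+1 = 0 carry 1
  0+0+1 = 1
  0+1 = 1
  0+0 = 0
  1+1 = 0 carry 1
  0+1+1 = 0 carry 1
  0+1+1 = 0 carry 1
  1+0+1 = 0 carry 1
  0+1+1 = 0 carry 1
  1+1+1 = 1 carry 1
  1+0+1 = 0 carry 1
  0+1+1 = 0 carry 1
  1+1+1 = 1 carry 1
  1+0+1 = 0 carry 1
  1+0+1 = 0 carry 1
  0+0+1 = 1
  1+0 = 1
  1+1 = 0 carry 1
  1+0+1 = 0 carry 1
  0+1+1 = 0 carry 1
  1+1+1 = 1 carry 1
  final carry 1

0b11000110010010000001101011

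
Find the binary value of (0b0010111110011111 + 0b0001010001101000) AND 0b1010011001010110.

0b10000000110

Add column by column in base 2, right to left:
  1+0 = 1
  1+0 = 1
  1+0 = 1
  1+1 = 0 carry 1
  1+0+1 = 0 carry 1
  0+1+1 = 0 carry 1
  0+1+1 = 0 carry 1
  1+0+1 = 0 carry 1
  1+0+1 = 0 carry 1
  1+0+1 = 0 carry 1
  1+1+1 = 1 carry 1
  1+0+1 = 0 carry 1
  0+1+1 = 0 carry 1
  1+0+1 = 0 carry 1
  final carry 1
Sum = 0b100010000000111; now AND with 0b1010011001010110:
  0100010000000111
& 1010011001010110
= 0000010000000110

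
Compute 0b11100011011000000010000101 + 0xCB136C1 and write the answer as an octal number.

0b11100011011000000010000101 = 0o343300205 in octal.
0xCB136C1 = 0o1454233301 in octal.
Add column by column in base 8, right to left:
  5+1 = 6
  0+0 = 0
  2+3 = 5
  0+3 = 3
  0+3 = 3
  3+2 = 5
  3+4 = 7
  4+5 = 1 carry 1
  3+4+1 = 0 carry 1
  0+1+1 = 2

0o2017533506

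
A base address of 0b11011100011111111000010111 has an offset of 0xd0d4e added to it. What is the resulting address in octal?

0b11011100011111111000010111 = 0o334377027 in octal.
0xd0d4e = 0o3206516 in octal.
Add column by column in base 8, right to left:
  7+6 = 5 carry 1
  2+1+1 = 4
  0+5 = 5
  7+6 = 5 carry 1
  7+0+1 = 0 carry 1
  3+2+1 = 6
  4+3 = 7
  3+0 = 3
  3+0 = 3

0o337605545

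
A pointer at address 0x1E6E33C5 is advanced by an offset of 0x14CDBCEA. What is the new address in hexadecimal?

Add column by column in base 16, right to left:
  5+A = F
  C+E = A carry 1
  3+C+1 = 0 carry 1
  3+B+1 = F
  E+D = B carry 1
  6+C+1 = 3 carry 1
  E+4+1 = 3 carry 1
  1+1+1 = 3

0x333BF0AF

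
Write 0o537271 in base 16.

0x2BEB9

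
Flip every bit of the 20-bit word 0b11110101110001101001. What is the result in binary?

Invert each bit: 11110101110001101001 → 00001010001110010110.

0b00001010001110010110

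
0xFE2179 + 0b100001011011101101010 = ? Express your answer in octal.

0o103554343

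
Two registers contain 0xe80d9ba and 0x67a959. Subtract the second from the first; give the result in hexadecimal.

Subtract column by column in base 16:
  a-9 → 1
  b-5 → 6
  9-9 → 0
  d-a → 3
  0-7 → 9 (borrow)
  8-6-1 → 1
  e-0 → e

0xe193061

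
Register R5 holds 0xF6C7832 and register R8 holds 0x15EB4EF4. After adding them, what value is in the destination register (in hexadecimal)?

0x2557C726

Add column by column in base 16, right to left:
  2+4 = 6
  3+F = 2 carry 1
  8+E+1 = 7 carry 1
  7+4+1 = C
  C+B = 7 carry 1
  6+E+1 = 5 carry 1
  F+5+1 = 5 carry 1
  0+1+1 = 2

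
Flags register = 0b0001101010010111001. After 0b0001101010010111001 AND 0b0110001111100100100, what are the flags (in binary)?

0b0000001010000100000

AND bit by bit (1 only where both bits are 1):
  0001101010010111001
& 0110001111100100100
= 0000001010000100000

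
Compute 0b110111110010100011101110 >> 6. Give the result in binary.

Right shift by 6: drop the 6 least-significant bits.

0b110111110010100011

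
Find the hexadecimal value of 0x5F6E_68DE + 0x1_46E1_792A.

0x1A64FE208

Add column by column in base 16, right to left:
  E+A = 8 carry 1
  D+2+1 = 0 carry 1
  8+9+1 = 2 carry 1
  6+7+1 = E
  E+1 = F
  6+E = 4 carry 1
  F+6+1 = 6 carry 1
  5+4+1 = A
  0+1 = 1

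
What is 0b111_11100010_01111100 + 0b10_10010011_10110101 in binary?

0b10100111011000110001

Add column by column in base 2, right to left:
  0+1 = 1
  0+0 = 0
  1+1 = 0 carry 1
  1+0+1 = 0 carry 1
  1+1+1 = 1 carry 1
  1+1+1 = 1 carry 1
  1+0+1 = 0 carry 1
  0+1+1 = 0 carry 1
  0+1+1 = 0 carry 1
  1+1+1 = 1 carry 1
  0+0+1 = 1
  0+0 = 0
  0+1 = 1
  1+0 = 1
  1+0 = 1
  1+1 = 0 carry 1
  1+0+1 = 0 carry 1
  1+1+1 = 1 carry 1
  1+0+1 = 0 carry 1
  final carry 1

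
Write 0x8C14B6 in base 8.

Expand each hex digit to 4 bits: 8=1000 C=1100 1=0001 4=0100 B=1011 6=0110.
Group the bits in threes: 100 011 000 001 010 010 110 110 → 43012266.

0o43012266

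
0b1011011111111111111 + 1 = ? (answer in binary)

The trailing 14 digits are 1 (max in base 2), so adding 1 cascades: they roll to 0 and the next digit up increments.

0b1011100000000000000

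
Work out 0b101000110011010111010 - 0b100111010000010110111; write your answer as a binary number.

0b1100011000000011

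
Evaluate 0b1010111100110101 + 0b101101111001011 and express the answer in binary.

0b10000101100000000

Add column by column in base 2, right to left:
  1+1 = 0 carry 1
  0+1+1 = 0 carry 1
  1+0+1 = 0 carry 1
  0+1+1 = 0 carry 1
  1+0+1 = 0 carry 1
  1+0+1 = 0 carry 1
  0+1+1 = 0 carry 1
  0+1+1 = 0 carry 1
  1+1+1 = 1 carry 1
  1+1+1 = 1 carry 1
  1+0+1 = 0 carry 1
  1+1+1 = 1 carry 1
  0+1+1 = 0 carry 1
  1+0+1 = 0 carry 1
  0+1+1 = 0 carry 1
  1+0+1 = 0 carry 1
  final carry 1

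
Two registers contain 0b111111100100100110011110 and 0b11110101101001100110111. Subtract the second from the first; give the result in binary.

0b100000110111011001100111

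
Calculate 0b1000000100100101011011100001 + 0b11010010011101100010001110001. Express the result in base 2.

0b100010011000010001101101010010

Add column by column in base 2, right to left:
  1+1 = 0 carry 1
  0+0+1 = 1
  0+0 = 0
  0+0 = 0
  0+1 = 1
  1+1 = 0 carry 1
  1+1+1 = 1 carry 1
  1+0+1 = 0 carry 1
  0+0+1 = 1
  1+0 = 1
  1+1 = 0 carry 1
  0+0+1 = 1
  1+0 = 1
  0+0 = 0
  1+1 = 0 carry 1
  0+1+1 = 0 carry 1
  0+0+1 = 1
  1+1 = 0 carry 1
  0+1+1 = 0 carry 1
  0+1+1 = 0 carry 1
  1+0+1 = 0 carry 1
  0+0+1 = 1
  0+1 = 1
  0+0 = 0
  0+0 = 0
  0+1 = 1
  0+0 = 0
  1+1 = 0 carry 1
  0+1+1 = 0 carry 1
  final carry 1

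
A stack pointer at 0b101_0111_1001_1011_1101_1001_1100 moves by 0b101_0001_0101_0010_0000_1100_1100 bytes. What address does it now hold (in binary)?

Add column by column in base 2, right to left:
  0+0 = 0
  0+0 = 0
  1+1 = 0 carry 1
  1+1+1 = 1 carry 1
  1+0+1 = 0 carry 1
  0+0+1 = 1
  0+1 = 1
  1+1 = 0 carry 1
  1+0+1 = 0 carry 1
  0+0+1 = 1
  1+0 = 1
  1+0 = 1
  1+0 = 1
  1+1 = 0 carry 1
  0+0+1 = 1
  1+0 = 1
  1+1 = 0 carry 1
  0+0+1 = 1
  0+1 = 1
  1+0 = 1
  1+1 = 0 carry 1
  1+0+1 = 0 carry 1
  1+0+1 = 0 carry 1
  0+0+1 = 1
  1+1 = 0 carry 1
  0+0+1 = 1
  1+1 = 0 carry 1
  final carry 1

0b1010100011101101111001101000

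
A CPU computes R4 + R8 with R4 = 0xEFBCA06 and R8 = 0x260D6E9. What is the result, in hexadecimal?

Add column by column in base 16, right to left:
  6+9 = F
  0+E = E
  A+6 = 0 carry 1
  C+D+1 = A carry 1
  B+0+1 = C
  F+6 = 5 carry 1
  E+2+1 = 1 carry 1
  final carry 1

0x115CA0EF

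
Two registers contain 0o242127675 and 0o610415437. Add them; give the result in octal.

Add column by column in base 8, right to left:
  5+7 = 4 carry 1
  7+3+1 = 3 carry 1
  6+4+1 = 3 carry 1
  7+5+1 = 5 carry 1
  2+1+1 = 4
  1+4 = 5
  2+0 = 2
  4+1 = 5
  2+6 = 0 carry 1
  final carry 1

0o1052545334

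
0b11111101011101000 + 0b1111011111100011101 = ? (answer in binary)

Add column by column in base 2, right to left:
  0+1 = 1
  0+0 = 0
  0+1 = 1
  1+1 = 0 carry 1
  0+1+1 = 0 carry 1
  1+0+1 = 0 carry 1
  1+0+1 = 0 carry 1
  1+0+1 = 0 carry 1
  0+1+1 = 0 carry 1
  1+1+1 = 1 carry 1
  0+1+1 = 0 carry 1
  1+1+1 = 1 carry 1
  1+1+1 = 1 carry 1
  1+1+1 = 1 carry 1
  1+0+1 = 0 carry 1
  1+1+1 = 1 carry 1
  1+1+1 = 1 carry 1
  0+1+1 = 0 carry 1
  0+1+1 = 0 carry 1
  final carry 1

0b10011011101000000101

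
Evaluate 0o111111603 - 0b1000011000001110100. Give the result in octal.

0o110061417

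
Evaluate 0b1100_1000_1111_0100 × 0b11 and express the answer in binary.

0b100101101011011100

Multiply each base-2 digit by 3, carrying:
  0×3 = 0 → write 0
  0×3 = 0 → write 0
  1×3 = 3 → write 1 carry 1
  0×3+1 = 1 → write 1
  1×3 = 3 → write 1 carry 1
  1×3+1 = 4 → write 0 carry 2
  1×3+2 = 5 → write 1 carry 2
  1×3+2 = 5 → write 1 carry 2
  0×3+2 = 2 → write 0 carry 1
  0×3+1 = 1 → write 1
  0×3 = 0 → write 0
  1×3 = 3 → write 1 carry 1
  0×3+1 = 1 → write 1
  0×3 = 0 → write 0
  1×3 = 3 → write 1 carry 1
  1×3+1 = 4 → write 0 carry 2
  remaining carry: 10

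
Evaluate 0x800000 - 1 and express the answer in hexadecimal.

0x7fffff

The trailing 5 digits are 0, so subtracting 1 borrows through: they become F and the next digit up decrements.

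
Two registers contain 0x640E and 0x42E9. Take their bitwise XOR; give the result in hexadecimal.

XOR each hex digit independently (no carries):
  6^4=2, 4^2=6, 0^E=E, E^9=7

0x26E7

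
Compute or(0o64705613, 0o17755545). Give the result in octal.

OR each oct digit independently (no carries):
  6|1=7, 4|7=7, 7|7=7, 0|5=5, 5|5=5, 6|5=7, 1|4=5, 3|5=7

0o77755757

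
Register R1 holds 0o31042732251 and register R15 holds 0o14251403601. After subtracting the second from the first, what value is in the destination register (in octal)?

0o14571326450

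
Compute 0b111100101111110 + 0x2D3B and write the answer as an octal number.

0b111100101111110 = 0o74576 in octal.
0x2D3B = 0o26473 in octal.
Add column by column in base 8, right to left:
  6+3 = 1 carry 1
  7+7+1 = 7 carry 1
  5+4+1 = 2 carry 1
  4+6+1 = 3 carry 1
  7+2+1 = 2 carry 1
  final carry 1

0o123271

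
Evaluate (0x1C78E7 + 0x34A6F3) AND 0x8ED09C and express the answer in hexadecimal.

0x1098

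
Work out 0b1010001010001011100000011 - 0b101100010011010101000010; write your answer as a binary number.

Subtract column by column in base 2:
  1-0 → 1
  1-1 → 0
  0-0 → 0
  0-0 → 0
  0-0 → 0
  0-0 → 0
  0-1 → 1 (borrow)
  0-0-1 → 1 (borrow)
  1-1-1 → 1 (borrow)
  1-0-1 → 0
  1-1 → 0
  0-0 → 0
  1-1 → 0
  0-1 → 1 (borrow)
  0-0-1 → 1 (borrow)
  0-0-1 → 1 (borrow)
  1-1-1 → 1 (borrow)
  0-0-1 → 1 (borrow)
  1-0-1 → 0
  0-0 → 0
  0-1 → 1 (borrow)
  0-1-1 → 0 (borrow)
  1-0-1 → 0
  0-1 → 1 (borrow)
  1-0-1 → 0

0b100100111110000111000001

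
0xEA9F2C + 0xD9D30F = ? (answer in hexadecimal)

Add column by column in base 16, right to left:
  C+F = B carry 1
  2+0+1 = 3
  F+3 = 2 carry 1
  9+D+1 = 7 carry 1
  A+9+1 = 4 carry 1
  E+D+1 = C carry 1
  final carry 1

0x1C4723B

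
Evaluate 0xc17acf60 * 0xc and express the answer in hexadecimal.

0x911c1b880

Multiply each base-16 digit by 12, carrying:
  0×12 = 0 → write 0
  6×12 = 72 → write 8 carry 4
  f×12+4 = 184 → write 8 carry 11
  c×12+11 = 155 → write b carry 9
  a×12+9 = 129 → write 1 carry 8
  7×12+8 = 92 → write c carry 5
  1×12+5 = 17 → write 1 carry 1
  c×12+1 = 145 → write 1 carry 9
  remaining carry: 9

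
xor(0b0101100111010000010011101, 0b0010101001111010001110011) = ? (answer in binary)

0b0111001110101010011101110

XOR bit by bit (1 where the bits differ):
  0101100111010000010011101
^ 0010101001111010001110011
= 0111001110101010011101110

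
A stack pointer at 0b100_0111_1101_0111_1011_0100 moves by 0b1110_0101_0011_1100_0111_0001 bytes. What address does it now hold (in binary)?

0b1001011010001010000100101

Add column by column in base 2, right to left:
  0+1 = 1
  0+0 = 0
  1+0 = 1
  0+0 = 0
  1+1 = 0 carry 1
  1+1+1 = 1 carry 1
  0+1+1 = 0 carry 1
  1+0+1 = 0 carry 1
  1+0+1 = 0 carry 1
  1+0+1 = 0 carry 1
  1+1+1 = 1 carry 1
  0+1+1 = 0 carry 1
  1+1+1 = 1 carry 1
  0+1+1 = 0 carry 1
  1+0+1 = 0 carry 1
  1+0+1 = 0 carry 1
  1+1+1 = 1 carry 1
  1+0+1 = 0 carry 1
  1+1+1 = 1 carry 1
  0+0+1 = 1
  0+0 = 0
  0+1 = 1
  1+1 = 0 carry 1
  0+1+1 = 0 carry 1
  final carry 1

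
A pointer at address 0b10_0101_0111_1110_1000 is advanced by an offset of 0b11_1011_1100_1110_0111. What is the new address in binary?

0b1100001010011001111

Add column by column in base 2, right to left:
  0+1 = 1
  0+1 = 1
  0+1 = 1
  1+0 = 1
  0+0 = 0
  1+1 = 0 carry 1
  1+1+1 = 1 carry 1
  1+1+1 = 1 carry 1
  1+0+1 = 0 carry 1
  1+0+1 = 0 carry 1
  1+1+1 = 1 carry 1
  0+1+1 = 0 carry 1
  1+1+1 = 1 carry 1
  0+1+1 = 0 carry 1
  1+0+1 = 0 carry 1
  0+1+1 = 0 carry 1
  0+1+1 = 0 carry 1
  1+1+1 = 1 carry 1
  final carry 1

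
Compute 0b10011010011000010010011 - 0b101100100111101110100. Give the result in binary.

0b1101101110000100011111

Subtract column by column in base 2:
  1-0 → 1
  1-0 → 1
  0-1 → 1 (borrow)
  0-0-1 → 1 (borrow)
  1-1-1 → 1 (borrow)
  0-1-1 → 0 (borrow)
  0-1-1 → 0 (borrow)
  1-0-1 → 0
  0-1 → 1 (borrow)
  0-1-1 → 0 (borrow)
  0-1-1 → 0 (borrow)
  0-1-1 → 0 (borrow)
  1-0-1 → 0
  1-0 → 1
  0-1 → 1 (borrow)
  0-0-1 → 1 (borrow)
  1-0-1 → 0
  0-1 → 1 (borrow)
  1-1-1 → 1 (borrow)
  1-0-1 → 0
  0-1 → 1 (borrow)
  0-0-1 → 1 (borrow)
  1-0-1 → 0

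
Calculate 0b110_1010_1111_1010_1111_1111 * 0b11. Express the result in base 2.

0b1010000001111000011111101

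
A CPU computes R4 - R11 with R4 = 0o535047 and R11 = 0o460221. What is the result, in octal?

Subtract column by column in base 8:
  7-1 → 6
  4-2 → 2
  0-2 → 6 (borrow)
  5-0-1 → 4
  3-6 → 5 (borrow)
  5-4-1 → 0

0o54626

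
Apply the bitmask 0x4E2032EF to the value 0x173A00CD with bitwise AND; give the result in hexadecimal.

0x062000CD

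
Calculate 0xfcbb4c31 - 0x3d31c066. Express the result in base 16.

0xbf898bcb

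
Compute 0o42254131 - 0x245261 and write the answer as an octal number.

0x245261 = 0o11051141 in octal.
Subtract column by column in base 8:
  1-1 → 0
  3-4 → 7 (borrow)
  1-1-1 → 7 (borrow)
  4-1-1 → 2
  5-5 → 0
  2-0 → 2
  2-1 → 1
  4-1 → 3

0o31202770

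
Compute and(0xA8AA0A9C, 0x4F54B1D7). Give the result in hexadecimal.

AND each hex digit independently (no carries):
  A&4=0, 8&F=8, A&5=0, A&4=0, 0&B=0, A&1=0, 9&D=9, C&7=4

0x08000094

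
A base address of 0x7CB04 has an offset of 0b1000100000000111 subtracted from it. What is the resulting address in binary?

0b1110100001011111101

0x7CB04 = 0b1111100101100000100 in binary.
Subtract column by column in base 2:
  0-1 → 1 (borrow)
  0-1-1 → 0 (borrow)
  1-1-1 → 1 (borrow)
  0-0-1 → 1 (borrow)
  0-0-1 → 1 (borrow)
  0-0-1 → 1 (borrow)
  0-0-1 → 1 (borrow)
  0-0-1 → 1 (borrow)
  1-0-1 → 0
  1-0 → 1
  0-0 → 0
  1-1 → 0
  0-0 → 0
  0-0 → 0
  1-0 → 1
  1-1 → 0
  1-0 → 1
  1-0 → 1
  1-0 → 1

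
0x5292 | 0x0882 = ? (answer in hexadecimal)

0x5A92

OR each hex digit independently (no carries):
  5|0=5, 2|8=A, 9|8=9, 2|2=2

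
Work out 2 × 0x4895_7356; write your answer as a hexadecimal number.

Multiply each base-16 digit by 2, carrying:
  6×2 = 12 → write C
  5×2 = 10 → write A
  3×2 = 6 → write 6
  7×2 = 14 → write E
  5×2 = 10 → write A
  9×2 = 18 → write 2 carry 1
  8×2+1 = 17 → write 1 carry 1
  4×2+1 = 9 → write 9

0x912AE6AC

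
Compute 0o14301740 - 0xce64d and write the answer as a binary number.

0b1001001001110110010011

0o14301740 = 0b1100011000001111100000 in binary.
0xce64d = 0b11001110011001001101 in binary.
Subtract column by column in base 2:
  0-1 → 1 (borrow)
  0-0-1 → 1 (borrow)
  0-1-1 → 0 (borrow)
  0-1-1 → 0 (borrow)
  0-0-1 → 1 (borrow)
  1-0-1 → 0
  1-1 → 0
  1-0 → 1
  1-0 → 1
  1-1 → 0
  0-1 → 1 (borrow)
  0-0-1 → 1 (borrow)
  0-0-1 → 1 (borrow)
  0-1-1 → 0 (borrow)
  0-1-1 → 0 (borrow)
  1-1-1 → 1 (borrow)
  1-0-1 → 0
  0-0 → 0
  0-1 → 1 (borrow)
  0-1-1 → 0 (borrow)
  1-0-1 → 0
  1-0 → 1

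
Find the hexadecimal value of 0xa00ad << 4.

Shifting left by 4 bits = 1 hex digit: append 1 zero.

0xa00ad0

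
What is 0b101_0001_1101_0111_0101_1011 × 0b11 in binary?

0b111101011000011000010001

Multiply each base-2 digit by 3, carrying:
  1×3 = 3 → write 1 carry 1
  1×3+1 = 4 → write 0 carry 2
  0×3+2 = 2 → write 0 carry 1
  1×3+1 = 4 → write 0 carry 2
  1×3+2 = 5 → write 1 carry 2
  0×3+2 = 2 → write 0 carry 1
  1×3+1 = 4 → write 0 carry 2
  0×3+2 = 2 → write 0 carry 1
  1×3+1 = 4 → write 0 carry 2
  1×3+2 = 5 → write 1 carry 2
  1×3+2 = 5 → write 1 carry 2
  0×3+2 = 2 → write 0 carry 1
  1×3+1 = 4 → write 0 carry 2
  0×3+2 = 2 → write 0 carry 1
  1×3+1 = 4 → write 0 carry 2
  1×3+2 = 5 → write 1 carry 2
  1×3+2 = 5 → write 1 carry 2
  0×3+2 = 2 → write 0 carry 1
  0×3+1 = 1 → write 1
  0×3 = 0 → write 0
  1×3 = 3 → write 1 carry 1
  0×3+1 = 1 → write 1
  1×3 = 3 → write 1 carry 1
  remaining carry: 1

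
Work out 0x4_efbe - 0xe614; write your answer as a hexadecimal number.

0x409aa

Subtract column by column in base 16:
  e-4 → a
  b-1 → a
  f-6 → 9
  e-e → 0
  4-0 → 4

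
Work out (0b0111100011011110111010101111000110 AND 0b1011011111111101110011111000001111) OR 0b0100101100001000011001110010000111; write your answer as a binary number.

0b111101111011100111011111010000111

0b0111100011011110111010101111000110 AND 0b1011011111111101110011111000001111 = 0b0011000011011100110010101000000110.
Then OR with 0b0100101100001000011001110010000111.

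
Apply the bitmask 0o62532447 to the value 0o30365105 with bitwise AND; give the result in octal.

0o20120005

AND each oct digit independently (no carries):
  3&6=2, 0&2=0, 3&5=1, 6&3=2, 5&2=0, 1&4=0, 0&4=0, 5&7=5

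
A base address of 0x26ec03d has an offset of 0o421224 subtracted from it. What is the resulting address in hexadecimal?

0x26c9da9

0o421224 = 0x22294 in hexadecimal.
Subtract column by column in base 16:
  d-4 → 9
  3-9 → a (borrow)
  0-2-1 → d (borrow)
  c-2-1 → 9
  e-2 → c
  6-0 → 6
  2-0 → 2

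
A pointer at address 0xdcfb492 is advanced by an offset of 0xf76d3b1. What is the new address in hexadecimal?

0x1d468843

Add column by column in base 16, right to left:
  2+1 = 3
  9+b = 4 carry 1
  4+3+1 = 8
  b+d = 8 carry 1
  f+6+1 = 6 carry 1
  c+7+1 = 4 carry 1
  d+f+1 = d carry 1
  final carry 1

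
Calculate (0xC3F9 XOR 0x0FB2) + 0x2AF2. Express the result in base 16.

First 0xC3F9 XOR 0x0FB2 = 0xCC4B.
Add column by column in base 16, right to left:
  B+2 = D
  4+F = 3 carry 1
  C+A+1 = 7 carry 1
  C+2+1 = F

0xF73D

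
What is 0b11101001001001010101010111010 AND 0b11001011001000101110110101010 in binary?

0b11001001001000000100010101010

AND bit by bit (1 only where both bits are 1):
  11101001001001010101010111010
& 11001011001000101110110101010
= 11001001001000000100010101010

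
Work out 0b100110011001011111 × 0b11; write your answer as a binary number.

0b1110011001100011101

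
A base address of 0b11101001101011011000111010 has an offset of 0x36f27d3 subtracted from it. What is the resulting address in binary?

0x36f27d3 = 0b11011011110010011111010011 in binary.
Subtract column by column in base 2:
  0-1 → 1 (borrow)
  1-1-1 → 1 (borrow)
  0-0-1 → 1 (borrow)
  1-0-1 → 0
  1-1 → 0
  1-0 → 1
  0-1 → 1 (borrow)
  0-1-1 → 0 (borrow)
  0-1-1 → 0 (borrow)
  1-1-1 → 1 (borrow)
  1-1-1 → 1 (borrow)
  0-0-1 → 1 (borrow)
  1-0-1 → 0
  1-1 → 0
  0-0 → 0
  1-0 → 1
  0-1 → 1 (borrow)
  1-1-1 → 1 (borrow)
  1-1-1 → 1 (borrow)
  0-1-1 → 0 (borrow)
  0-0-1 → 1 (borrow)
  1-1-1 → 1 (borrow)
  0-1-1 → 0 (borrow)
  1-0-1 → 0
  1-1 → 0
  1-1 → 0

0b1101111000111001100111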